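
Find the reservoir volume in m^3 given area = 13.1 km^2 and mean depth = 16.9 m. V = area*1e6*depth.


V = 13.1 * 1e6 * 16.9 = 2.2139e+08 m^3


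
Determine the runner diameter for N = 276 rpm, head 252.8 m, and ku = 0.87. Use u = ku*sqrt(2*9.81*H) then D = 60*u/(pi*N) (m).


u = 0.87 * sqrt(2*9.81*252.8) = 61.2713 m/s
D = 60 * 61.2713 / (pi * 276) = 4.2398 m


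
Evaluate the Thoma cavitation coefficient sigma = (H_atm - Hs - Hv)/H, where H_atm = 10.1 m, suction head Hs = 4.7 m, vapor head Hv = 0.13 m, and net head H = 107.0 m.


sigma = (10.1 - 4.7 - 0.13) / 107.0 = 0.0493


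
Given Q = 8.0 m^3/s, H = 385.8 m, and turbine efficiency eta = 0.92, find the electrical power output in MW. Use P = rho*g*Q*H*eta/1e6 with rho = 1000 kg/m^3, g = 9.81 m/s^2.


P = 1000 * 9.81 * 8.0 * 385.8 * 0.92 / 1e6 = 27.8554 MW


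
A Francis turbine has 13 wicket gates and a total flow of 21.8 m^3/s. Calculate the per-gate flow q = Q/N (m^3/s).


q = 21.8 / 13 = 1.6769 m^3/s


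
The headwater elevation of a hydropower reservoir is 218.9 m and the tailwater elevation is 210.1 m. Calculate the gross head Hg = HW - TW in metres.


Hg = 218.9 - 210.1 = 8.8000 m


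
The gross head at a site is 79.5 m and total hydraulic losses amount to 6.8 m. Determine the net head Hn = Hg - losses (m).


Hn = 79.5 - 6.8 = 72.7000 m


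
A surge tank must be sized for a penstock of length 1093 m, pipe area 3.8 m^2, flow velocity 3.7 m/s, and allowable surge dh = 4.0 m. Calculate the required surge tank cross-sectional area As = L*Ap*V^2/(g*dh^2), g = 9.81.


As = 1093 * 3.8 * 3.7^2 / (9.81 * 4.0^2) = 362.2582 m^2


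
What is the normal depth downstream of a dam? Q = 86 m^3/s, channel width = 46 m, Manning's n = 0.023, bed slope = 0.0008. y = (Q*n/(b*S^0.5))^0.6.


y = (86 * 0.023 / (46 * 0.0008^0.5))^0.6 = 1.2857 m


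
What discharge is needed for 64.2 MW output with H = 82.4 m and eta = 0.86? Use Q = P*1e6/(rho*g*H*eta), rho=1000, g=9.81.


Q = 64.2 * 1e6 / (1000 * 9.81 * 82.4 * 0.86) = 92.3507 m^3/s


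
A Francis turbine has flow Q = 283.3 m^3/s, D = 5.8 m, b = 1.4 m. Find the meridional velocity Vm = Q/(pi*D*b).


Vm = 283.3 / (pi * 5.8 * 1.4) = 11.1056 m/s


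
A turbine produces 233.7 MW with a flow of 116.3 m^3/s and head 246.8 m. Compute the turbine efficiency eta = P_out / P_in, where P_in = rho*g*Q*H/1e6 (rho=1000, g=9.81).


P_in = 1000 * 9.81 * 116.3 * 246.8 / 1e6 = 281.5749 MW
eta = 233.7 / 281.5749 = 0.8300


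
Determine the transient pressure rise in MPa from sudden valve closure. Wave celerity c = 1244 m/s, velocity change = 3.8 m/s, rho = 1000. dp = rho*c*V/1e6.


dp = 1000 * 1244 * 3.8 / 1e6 = 4.7272 MPa


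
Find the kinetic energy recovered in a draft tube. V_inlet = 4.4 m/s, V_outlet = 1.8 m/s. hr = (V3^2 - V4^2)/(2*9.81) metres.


hr = (4.4^2 - 1.8^2) / (2*9.81) = 0.8216 m


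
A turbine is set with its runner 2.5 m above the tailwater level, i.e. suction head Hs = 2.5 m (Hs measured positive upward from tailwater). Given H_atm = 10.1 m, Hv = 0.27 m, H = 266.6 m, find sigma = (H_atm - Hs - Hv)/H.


sigma = (10.1 - 2.5 - 0.27) / 266.6 = 0.0275


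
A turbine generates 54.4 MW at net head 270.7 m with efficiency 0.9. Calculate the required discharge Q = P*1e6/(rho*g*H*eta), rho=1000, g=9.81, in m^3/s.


Q = 54.4 * 1e6 / (1000 * 9.81 * 270.7 * 0.9) = 22.7614 m^3/s


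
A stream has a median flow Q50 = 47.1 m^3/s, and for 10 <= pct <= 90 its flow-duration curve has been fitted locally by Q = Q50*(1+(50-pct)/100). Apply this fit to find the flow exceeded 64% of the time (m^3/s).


Q = 47.1 * (1 + (50 - 64)/100) = 40.5060 m^3/s


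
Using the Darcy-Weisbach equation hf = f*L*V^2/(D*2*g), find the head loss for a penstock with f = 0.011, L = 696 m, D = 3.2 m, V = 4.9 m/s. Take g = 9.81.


hf = 0.011 * 696 * 4.9^2 / (3.2 * 2 * 9.81) = 2.9278 m


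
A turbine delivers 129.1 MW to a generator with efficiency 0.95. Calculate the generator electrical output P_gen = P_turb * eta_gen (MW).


P_gen = 129.1 * 0.95 = 122.6450 MW


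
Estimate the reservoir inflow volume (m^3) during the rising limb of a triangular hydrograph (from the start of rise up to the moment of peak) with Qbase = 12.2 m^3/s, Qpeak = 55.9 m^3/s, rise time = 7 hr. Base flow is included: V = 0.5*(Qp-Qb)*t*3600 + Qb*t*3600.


V = 0.5*(55.9 - 12.2)*7*3600 + 12.2*7*3600 = 858060.0000 m^3


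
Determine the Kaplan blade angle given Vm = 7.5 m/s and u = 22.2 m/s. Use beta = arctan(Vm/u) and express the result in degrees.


beta = arctan(7.5 / 22.2) = 18.6669 degrees


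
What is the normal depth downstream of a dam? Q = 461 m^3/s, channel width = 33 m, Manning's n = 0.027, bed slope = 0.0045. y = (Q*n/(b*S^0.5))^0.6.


y = (461 * 0.027 / (33 * 0.0045^0.5))^0.6 = 2.8182 m


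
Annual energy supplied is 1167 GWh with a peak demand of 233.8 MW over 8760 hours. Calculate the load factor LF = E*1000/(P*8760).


LF = 1167 * 1000 / (233.8 * 8760) = 0.5698


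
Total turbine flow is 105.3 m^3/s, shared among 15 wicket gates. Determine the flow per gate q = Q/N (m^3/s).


q = 105.3 / 15 = 7.0200 m^3/s


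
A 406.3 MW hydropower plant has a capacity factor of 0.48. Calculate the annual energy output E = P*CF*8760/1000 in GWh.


E = 406.3 * 0.48 * 8760 / 1000 = 1708.4102 GWh


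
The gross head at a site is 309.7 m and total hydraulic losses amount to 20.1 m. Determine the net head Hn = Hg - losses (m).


Hn = 309.7 - 20.1 = 289.6000 m


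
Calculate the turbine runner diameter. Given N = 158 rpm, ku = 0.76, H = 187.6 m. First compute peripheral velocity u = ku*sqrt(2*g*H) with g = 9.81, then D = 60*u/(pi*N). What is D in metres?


u = 0.76 * sqrt(2*9.81*187.6) = 46.1083 m/s
D = 60 * 46.1083 / (pi * 158) = 5.5734 m


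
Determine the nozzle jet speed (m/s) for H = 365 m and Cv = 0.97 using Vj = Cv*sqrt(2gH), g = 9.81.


Vj = 0.97 * sqrt(2*9.81*365) = 82.0857 m/s


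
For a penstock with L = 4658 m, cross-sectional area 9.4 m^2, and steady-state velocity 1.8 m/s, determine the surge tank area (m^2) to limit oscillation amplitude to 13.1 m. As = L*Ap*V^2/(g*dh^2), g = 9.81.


As = 4658 * 9.4 * 1.8^2 / (9.81 * 13.1^2) = 84.2676 m^2


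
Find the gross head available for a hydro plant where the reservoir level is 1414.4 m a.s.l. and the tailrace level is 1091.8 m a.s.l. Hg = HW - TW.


Hg = 1414.4 - 1091.8 = 322.6000 m


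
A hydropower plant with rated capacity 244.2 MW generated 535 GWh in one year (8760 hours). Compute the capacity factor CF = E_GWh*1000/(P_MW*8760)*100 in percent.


CF = 535 * 1000 / (244.2 * 8760) * 100 = 25.0094 %


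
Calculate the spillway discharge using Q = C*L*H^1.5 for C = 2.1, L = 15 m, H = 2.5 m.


Q = 2.1 * 15 * 2.5^1.5 = 124.5147 m^3/s


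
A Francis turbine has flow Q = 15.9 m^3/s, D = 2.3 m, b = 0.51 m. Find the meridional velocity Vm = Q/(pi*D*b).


Vm = 15.9 / (pi * 2.3 * 0.51) = 4.3147 m/s


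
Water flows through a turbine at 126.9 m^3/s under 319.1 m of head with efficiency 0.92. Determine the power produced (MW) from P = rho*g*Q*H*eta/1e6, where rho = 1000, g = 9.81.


P = 1000 * 9.81 * 126.9 * 319.1 * 0.92 / 1e6 = 365.4646 MW


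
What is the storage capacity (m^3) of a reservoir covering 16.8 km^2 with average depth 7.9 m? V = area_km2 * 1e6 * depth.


V = 16.8 * 1e6 * 7.9 = 1.3272e+08 m^3


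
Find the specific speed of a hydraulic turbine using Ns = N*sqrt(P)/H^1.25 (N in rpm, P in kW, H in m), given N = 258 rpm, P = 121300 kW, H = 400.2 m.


Ns = 258 * 121300^0.5 / 400.2^1.25 = 50.2000


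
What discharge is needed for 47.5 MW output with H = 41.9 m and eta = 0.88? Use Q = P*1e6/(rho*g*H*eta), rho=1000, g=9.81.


Q = 47.5 * 1e6 / (1000 * 9.81 * 41.9 * 0.88) = 131.3191 m^3/s


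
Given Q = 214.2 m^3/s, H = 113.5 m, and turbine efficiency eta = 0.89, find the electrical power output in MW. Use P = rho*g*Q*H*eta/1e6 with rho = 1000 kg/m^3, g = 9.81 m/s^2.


P = 1000 * 9.81 * 214.2 * 113.5 * 0.89 / 1e6 = 212.2630 MW


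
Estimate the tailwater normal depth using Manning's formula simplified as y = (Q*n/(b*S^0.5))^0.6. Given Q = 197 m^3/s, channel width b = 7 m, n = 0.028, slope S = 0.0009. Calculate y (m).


y = (197 * 0.028 / (7 * 0.0009^0.5))^0.6 = 7.1063 m


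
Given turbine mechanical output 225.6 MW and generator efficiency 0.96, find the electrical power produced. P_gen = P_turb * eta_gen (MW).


P_gen = 225.6 * 0.96 = 216.5760 MW


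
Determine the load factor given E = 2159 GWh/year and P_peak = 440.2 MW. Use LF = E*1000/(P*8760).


LF = 2159 * 1000 / (440.2 * 8760) = 0.5599


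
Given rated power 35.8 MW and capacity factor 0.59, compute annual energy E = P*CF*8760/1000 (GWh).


E = 35.8 * 0.59 * 8760 / 1000 = 185.0287 GWh


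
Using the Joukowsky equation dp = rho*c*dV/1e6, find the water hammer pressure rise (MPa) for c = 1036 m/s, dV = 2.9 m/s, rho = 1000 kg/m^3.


dp = 1000 * 1036 * 2.9 / 1e6 = 3.0044 MPa


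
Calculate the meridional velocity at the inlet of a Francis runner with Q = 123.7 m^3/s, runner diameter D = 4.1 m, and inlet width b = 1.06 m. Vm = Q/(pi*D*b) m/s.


Vm = 123.7 / (pi * 4.1 * 1.06) = 9.0600 m/s


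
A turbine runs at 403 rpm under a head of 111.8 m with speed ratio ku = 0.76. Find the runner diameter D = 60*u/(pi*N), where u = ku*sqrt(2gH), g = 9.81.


u = 0.76 * sqrt(2*9.81*111.8) = 35.5946 m/s
D = 60 * 35.5946 / (pi * 403) = 1.6869 m


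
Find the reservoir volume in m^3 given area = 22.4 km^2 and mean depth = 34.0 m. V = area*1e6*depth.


V = 22.4 * 1e6 * 34.0 = 7.6160e+08 m^3


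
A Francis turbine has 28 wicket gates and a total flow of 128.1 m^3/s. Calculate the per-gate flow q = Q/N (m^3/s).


q = 128.1 / 28 = 4.5750 m^3/s


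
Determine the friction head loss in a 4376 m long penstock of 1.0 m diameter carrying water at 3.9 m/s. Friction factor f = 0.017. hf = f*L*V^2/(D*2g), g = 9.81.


hf = 0.017 * 4376 * 3.9^2 / (1.0 * 2 * 9.81) = 57.6709 m


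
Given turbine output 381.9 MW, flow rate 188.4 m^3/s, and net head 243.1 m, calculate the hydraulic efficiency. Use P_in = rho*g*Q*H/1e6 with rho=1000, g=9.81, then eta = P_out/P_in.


P_in = 1000 * 9.81 * 188.4 * 243.1 / 1e6 = 449.2984 MW
eta = 381.9 / 449.2984 = 0.8500


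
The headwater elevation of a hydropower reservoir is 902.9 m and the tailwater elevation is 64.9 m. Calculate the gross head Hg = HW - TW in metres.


Hg = 902.9 - 64.9 = 838.0000 m


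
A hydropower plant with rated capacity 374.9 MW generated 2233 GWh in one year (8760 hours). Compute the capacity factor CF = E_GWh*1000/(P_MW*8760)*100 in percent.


CF = 2233 * 1000 / (374.9 * 8760) * 100 = 67.9938 %


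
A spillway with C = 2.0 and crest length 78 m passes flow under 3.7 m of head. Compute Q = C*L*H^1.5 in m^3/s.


Q = 2.0 * 78 * 3.7^1.5 = 1110.2664 m^3/s


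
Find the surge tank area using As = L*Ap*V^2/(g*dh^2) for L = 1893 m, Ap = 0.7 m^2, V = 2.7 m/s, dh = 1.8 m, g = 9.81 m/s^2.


As = 1893 * 0.7 * 2.7^2 / (9.81 * 1.8^2) = 303.9220 m^2


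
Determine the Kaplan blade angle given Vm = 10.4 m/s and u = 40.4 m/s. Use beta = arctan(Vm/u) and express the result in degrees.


beta = arctan(10.4 / 40.4) = 14.4360 degrees


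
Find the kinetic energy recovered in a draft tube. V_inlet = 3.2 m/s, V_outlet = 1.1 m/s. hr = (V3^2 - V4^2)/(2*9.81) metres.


hr = (3.2^2 - 1.1^2) / (2*9.81) = 0.4602 m


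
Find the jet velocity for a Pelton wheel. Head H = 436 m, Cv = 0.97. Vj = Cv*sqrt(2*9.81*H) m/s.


Vj = 0.97 * sqrt(2*9.81*436) = 89.7149 m/s


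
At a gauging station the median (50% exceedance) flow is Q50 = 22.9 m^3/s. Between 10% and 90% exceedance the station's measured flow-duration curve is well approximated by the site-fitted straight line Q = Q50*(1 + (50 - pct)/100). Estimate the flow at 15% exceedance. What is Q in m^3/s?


Q = 22.9 * (1 + (50 - 15)/100) = 30.9150 m^3/s


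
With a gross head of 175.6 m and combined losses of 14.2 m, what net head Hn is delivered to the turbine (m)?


Hn = 175.6 - 14.2 = 161.4000 m


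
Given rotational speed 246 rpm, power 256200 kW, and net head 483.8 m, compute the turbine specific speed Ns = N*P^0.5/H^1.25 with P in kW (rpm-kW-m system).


Ns = 246 * 256200^0.5 / 483.8^1.25 = 54.8772


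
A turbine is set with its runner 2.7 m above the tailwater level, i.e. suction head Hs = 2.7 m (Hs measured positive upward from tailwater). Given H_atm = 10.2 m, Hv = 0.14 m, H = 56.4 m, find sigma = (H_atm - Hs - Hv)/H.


sigma = (10.2 - 2.7 - 0.14) / 56.4 = 0.1305


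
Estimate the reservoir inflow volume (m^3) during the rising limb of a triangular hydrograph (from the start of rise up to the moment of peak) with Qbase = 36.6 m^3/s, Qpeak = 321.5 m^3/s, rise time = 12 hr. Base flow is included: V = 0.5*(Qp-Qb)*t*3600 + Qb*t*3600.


V = 0.5*(321.5 - 36.6)*12*3600 + 36.6*12*3600 = 7.7350e+06 m^3


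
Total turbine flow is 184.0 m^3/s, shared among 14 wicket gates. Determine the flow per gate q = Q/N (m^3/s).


q = 184.0 / 14 = 13.1429 m^3/s


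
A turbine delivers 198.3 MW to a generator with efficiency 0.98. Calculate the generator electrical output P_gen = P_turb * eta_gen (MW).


P_gen = 198.3 * 0.98 = 194.3340 MW


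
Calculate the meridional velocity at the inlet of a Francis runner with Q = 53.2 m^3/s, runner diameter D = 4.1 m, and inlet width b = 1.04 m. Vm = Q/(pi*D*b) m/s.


Vm = 53.2 / (pi * 4.1 * 1.04) = 3.9714 m/s


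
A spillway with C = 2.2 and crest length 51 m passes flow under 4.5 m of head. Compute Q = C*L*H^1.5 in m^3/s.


Q = 2.2 * 51 * 4.5^1.5 = 1071.0546 m^3/s


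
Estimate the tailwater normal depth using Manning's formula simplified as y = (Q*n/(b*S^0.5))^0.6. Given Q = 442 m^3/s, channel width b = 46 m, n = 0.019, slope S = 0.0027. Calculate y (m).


y = (442 * 0.019 / (46 * 0.0027^0.5))^0.6 = 2.1254 m


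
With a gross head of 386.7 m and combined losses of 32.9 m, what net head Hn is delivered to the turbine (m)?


Hn = 386.7 - 32.9 = 353.8000 m


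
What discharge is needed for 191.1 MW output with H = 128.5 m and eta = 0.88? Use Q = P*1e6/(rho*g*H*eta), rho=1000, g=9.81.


Q = 191.1 * 1e6 / (1000 * 9.81 * 128.5 * 0.88) = 172.2685 m^3/s


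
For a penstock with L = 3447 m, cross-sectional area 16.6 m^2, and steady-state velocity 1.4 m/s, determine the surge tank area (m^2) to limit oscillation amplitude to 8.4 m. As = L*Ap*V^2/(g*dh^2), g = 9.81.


As = 3447 * 16.6 * 1.4^2 / (9.81 * 8.4^2) = 162.0234 m^2


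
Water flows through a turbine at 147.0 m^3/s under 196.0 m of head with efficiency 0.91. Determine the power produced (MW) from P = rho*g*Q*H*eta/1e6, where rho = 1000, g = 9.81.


P = 1000 * 9.81 * 147.0 * 196.0 * 0.91 / 1e6 = 257.2076 MW


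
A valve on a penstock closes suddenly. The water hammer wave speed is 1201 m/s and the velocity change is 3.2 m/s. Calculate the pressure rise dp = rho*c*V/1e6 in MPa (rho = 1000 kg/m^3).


dp = 1000 * 1201 * 3.2 / 1e6 = 3.8432 MPa


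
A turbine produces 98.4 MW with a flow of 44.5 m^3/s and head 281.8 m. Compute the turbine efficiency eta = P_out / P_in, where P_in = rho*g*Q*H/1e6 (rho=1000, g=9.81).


P_in = 1000 * 9.81 * 44.5 * 281.8 / 1e6 = 123.0184 MW
eta = 98.4 / 123.0184 = 0.7999


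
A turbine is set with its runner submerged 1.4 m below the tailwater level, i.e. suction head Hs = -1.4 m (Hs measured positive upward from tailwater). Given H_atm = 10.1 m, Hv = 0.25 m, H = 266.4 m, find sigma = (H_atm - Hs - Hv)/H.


sigma = (10.1 - (-1.4) - 0.25) / 266.4 = 0.0422


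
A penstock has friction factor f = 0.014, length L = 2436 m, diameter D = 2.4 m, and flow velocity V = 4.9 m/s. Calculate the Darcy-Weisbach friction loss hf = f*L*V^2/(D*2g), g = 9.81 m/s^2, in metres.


hf = 0.014 * 2436 * 4.9^2 / (2.4 * 2 * 9.81) = 17.3895 m


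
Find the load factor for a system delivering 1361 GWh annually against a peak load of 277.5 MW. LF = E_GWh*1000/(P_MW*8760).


LF = 1361 * 1000 / (277.5 * 8760) = 0.5599


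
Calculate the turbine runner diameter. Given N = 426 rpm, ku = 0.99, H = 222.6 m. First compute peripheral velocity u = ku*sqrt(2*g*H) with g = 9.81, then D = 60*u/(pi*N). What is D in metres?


u = 0.99 * sqrt(2*9.81*222.6) = 65.4255 m/s
D = 60 * 65.4255 / (pi * 426) = 2.9332 m


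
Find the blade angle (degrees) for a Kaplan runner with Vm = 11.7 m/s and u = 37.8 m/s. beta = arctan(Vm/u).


beta = arctan(11.7 / 37.8) = 17.1985 degrees


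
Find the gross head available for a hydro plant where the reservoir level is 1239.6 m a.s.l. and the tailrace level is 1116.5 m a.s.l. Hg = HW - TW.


Hg = 1239.6 - 1116.5 = 123.1000 m


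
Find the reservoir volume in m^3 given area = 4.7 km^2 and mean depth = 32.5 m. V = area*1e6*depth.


V = 4.7 * 1e6 * 32.5 = 1.5275e+08 m^3


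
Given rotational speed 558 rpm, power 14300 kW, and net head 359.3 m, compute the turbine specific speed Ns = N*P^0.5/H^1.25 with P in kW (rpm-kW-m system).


Ns = 558 * 14300^0.5 / 359.3^1.25 = 42.6561


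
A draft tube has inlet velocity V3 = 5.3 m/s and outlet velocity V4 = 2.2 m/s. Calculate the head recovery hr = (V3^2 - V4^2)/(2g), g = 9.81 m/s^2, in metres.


hr = (5.3^2 - 2.2^2) / (2*9.81) = 1.1850 m


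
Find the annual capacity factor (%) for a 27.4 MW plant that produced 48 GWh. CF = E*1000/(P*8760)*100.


CF = 48 * 1000 / (27.4 * 8760) * 100 = 19.9980 %


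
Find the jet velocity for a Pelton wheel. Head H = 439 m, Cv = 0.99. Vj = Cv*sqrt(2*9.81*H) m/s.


Vj = 0.99 * sqrt(2*9.81*439) = 91.8791 m/s


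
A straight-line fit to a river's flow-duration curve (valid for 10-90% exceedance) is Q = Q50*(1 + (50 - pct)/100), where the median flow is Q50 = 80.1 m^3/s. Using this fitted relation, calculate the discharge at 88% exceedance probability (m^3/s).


Q = 80.1 * (1 + (50 - 88)/100) = 49.6620 m^3/s


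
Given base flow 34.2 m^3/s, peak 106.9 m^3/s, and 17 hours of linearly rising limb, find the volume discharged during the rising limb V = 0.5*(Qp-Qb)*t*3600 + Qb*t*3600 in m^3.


V = 0.5*(106.9 - 34.2)*17*3600 + 34.2*17*3600 = 4.3177e+06 m^3


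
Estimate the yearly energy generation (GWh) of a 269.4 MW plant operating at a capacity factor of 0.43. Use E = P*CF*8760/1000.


E = 269.4 * 0.43 * 8760 / 1000 = 1014.7759 GWh


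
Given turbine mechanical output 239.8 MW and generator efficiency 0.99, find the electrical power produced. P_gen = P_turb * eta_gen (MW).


P_gen = 239.8 * 0.99 = 237.4020 MW


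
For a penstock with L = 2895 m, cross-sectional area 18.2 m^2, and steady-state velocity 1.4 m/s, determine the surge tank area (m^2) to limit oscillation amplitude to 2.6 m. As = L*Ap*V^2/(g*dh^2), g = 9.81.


As = 2895 * 18.2 * 1.4^2 / (9.81 * 2.6^2) = 1557.2571 m^2


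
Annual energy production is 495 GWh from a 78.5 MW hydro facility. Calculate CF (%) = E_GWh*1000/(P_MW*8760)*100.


CF = 495 * 1000 / (78.5 * 8760) * 100 = 71.9832 %


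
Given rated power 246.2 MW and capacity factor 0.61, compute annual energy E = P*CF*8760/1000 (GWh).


E = 246.2 * 0.61 * 8760 / 1000 = 1315.5943 GWh


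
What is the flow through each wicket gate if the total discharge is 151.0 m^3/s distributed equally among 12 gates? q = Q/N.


q = 151.0 / 12 = 12.5833 m^3/s


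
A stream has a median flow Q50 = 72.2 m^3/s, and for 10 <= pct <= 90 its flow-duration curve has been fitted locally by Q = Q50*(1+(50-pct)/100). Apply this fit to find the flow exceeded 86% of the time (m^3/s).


Q = 72.2 * (1 + (50 - 86)/100) = 46.2080 m^3/s


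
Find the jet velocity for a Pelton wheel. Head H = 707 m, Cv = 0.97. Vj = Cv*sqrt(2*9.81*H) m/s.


Vj = 0.97 * sqrt(2*9.81*707) = 114.2434 m/s


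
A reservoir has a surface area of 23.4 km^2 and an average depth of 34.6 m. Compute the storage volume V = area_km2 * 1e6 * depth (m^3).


V = 23.4 * 1e6 * 34.6 = 8.0964e+08 m^3


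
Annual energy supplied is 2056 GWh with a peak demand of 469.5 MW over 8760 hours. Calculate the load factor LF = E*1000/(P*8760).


LF = 2056 * 1000 / (469.5 * 8760) = 0.4999


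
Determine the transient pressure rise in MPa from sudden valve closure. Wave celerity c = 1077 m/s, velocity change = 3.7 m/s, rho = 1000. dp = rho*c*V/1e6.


dp = 1000 * 1077 * 3.7 / 1e6 = 3.9849 MPa


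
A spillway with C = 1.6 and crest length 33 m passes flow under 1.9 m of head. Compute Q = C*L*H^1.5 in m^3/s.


Q = 1.6 * 33 * 1.9^1.5 = 138.2816 m^3/s


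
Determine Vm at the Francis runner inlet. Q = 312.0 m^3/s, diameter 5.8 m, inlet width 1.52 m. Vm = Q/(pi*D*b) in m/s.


Vm = 312.0 / (pi * 5.8 * 1.52) = 11.2651 m/s


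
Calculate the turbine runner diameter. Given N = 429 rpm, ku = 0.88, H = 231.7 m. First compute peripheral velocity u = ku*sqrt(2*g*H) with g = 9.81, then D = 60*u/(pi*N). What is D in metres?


u = 0.88 * sqrt(2*9.81*231.7) = 59.3328 m/s
D = 60 * 59.3328 / (pi * 429) = 2.6414 m


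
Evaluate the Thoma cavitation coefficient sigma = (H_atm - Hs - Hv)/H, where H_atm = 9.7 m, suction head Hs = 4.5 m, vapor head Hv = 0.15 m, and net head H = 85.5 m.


sigma = (9.7 - 4.5 - 0.15) / 85.5 = 0.0591


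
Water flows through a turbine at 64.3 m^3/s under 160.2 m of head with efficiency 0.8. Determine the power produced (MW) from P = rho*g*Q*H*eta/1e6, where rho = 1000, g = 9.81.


P = 1000 * 9.81 * 64.3 * 160.2 * 0.8 / 1e6 = 80.8411 MW


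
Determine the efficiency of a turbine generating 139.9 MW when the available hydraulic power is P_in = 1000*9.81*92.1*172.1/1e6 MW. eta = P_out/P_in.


P_in = 1000 * 9.81 * 92.1 * 172.1 / 1e6 = 155.4925 MW
eta = 139.9 / 155.4925 = 0.8997


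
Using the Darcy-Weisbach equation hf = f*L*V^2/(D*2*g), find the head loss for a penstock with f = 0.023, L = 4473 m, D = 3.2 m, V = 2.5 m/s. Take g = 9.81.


hf = 0.023 * 4473 * 2.5^2 / (3.2 * 2 * 9.81) = 10.2414 m


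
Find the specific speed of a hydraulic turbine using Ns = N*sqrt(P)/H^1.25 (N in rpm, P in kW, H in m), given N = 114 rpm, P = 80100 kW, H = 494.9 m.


Ns = 114 * 80100^0.5 / 494.9^1.25 = 13.8221


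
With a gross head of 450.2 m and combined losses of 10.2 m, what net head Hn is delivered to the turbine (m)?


Hn = 450.2 - 10.2 = 440.0000 m


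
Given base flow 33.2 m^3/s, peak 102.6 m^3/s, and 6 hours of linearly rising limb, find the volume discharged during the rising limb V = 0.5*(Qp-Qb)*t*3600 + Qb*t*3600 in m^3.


V = 0.5*(102.6 - 33.2)*6*3600 + 33.2*6*3600 = 1.4666e+06 m^3


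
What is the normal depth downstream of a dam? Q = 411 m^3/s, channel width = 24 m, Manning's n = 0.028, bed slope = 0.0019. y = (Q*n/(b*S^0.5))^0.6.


y = (411 * 0.028 / (24 * 0.0019^0.5))^0.6 = 4.2155 m


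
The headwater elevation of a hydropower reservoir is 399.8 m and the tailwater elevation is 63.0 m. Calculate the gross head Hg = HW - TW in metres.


Hg = 399.8 - 63.0 = 336.8000 m


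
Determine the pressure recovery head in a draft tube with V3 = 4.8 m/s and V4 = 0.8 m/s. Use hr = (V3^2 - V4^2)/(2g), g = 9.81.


hr = (4.8^2 - 0.8^2) / (2*9.81) = 1.1417 m


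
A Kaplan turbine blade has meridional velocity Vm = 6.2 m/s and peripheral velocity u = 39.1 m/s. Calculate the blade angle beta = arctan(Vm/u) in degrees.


beta = arctan(6.2 / 39.1) = 9.0102 degrees


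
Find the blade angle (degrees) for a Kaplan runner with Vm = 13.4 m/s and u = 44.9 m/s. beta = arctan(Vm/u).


beta = arctan(13.4 / 44.9) = 16.6173 degrees


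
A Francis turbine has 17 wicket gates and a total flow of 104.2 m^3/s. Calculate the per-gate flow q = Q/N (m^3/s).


q = 104.2 / 17 = 6.1294 m^3/s


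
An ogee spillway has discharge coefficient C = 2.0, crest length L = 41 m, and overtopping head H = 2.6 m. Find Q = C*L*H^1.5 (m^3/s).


Q = 2.0 * 41 * 2.6^1.5 = 343.7747 m^3/s


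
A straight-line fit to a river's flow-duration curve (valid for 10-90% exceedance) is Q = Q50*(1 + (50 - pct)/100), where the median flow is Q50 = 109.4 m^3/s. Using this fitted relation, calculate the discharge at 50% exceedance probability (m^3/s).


Q = 109.4 * (1 + (50 - 50)/100) = 109.4000 m^3/s


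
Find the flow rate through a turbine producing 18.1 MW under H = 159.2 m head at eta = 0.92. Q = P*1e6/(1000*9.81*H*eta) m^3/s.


Q = 18.1 * 1e6 / (1000 * 9.81 * 159.2 * 0.92) = 12.5973 m^3/s


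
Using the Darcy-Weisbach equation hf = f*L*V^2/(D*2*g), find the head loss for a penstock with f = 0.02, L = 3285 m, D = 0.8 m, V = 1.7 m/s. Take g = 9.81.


hf = 0.02 * 3285 * 1.7^2 / (0.8 * 2 * 9.81) = 12.0969 m


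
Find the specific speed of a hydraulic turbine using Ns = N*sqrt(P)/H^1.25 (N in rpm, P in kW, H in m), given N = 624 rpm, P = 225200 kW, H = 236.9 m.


Ns = 624 * 225200^0.5 / 236.9^1.25 = 318.6122


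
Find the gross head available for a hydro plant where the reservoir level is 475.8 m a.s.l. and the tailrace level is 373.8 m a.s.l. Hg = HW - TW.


Hg = 475.8 - 373.8 = 102.0000 m


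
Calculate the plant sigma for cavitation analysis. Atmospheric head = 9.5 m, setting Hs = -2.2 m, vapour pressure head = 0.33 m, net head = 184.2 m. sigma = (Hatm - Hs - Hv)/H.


sigma = (9.5 - (-2.2) - 0.33) / 184.2 = 0.0617


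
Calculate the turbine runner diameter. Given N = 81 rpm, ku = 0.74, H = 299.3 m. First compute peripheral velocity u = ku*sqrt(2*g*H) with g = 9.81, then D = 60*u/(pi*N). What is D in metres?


u = 0.74 * sqrt(2*9.81*299.3) = 56.7067 m/s
D = 60 * 56.7067 / (pi * 81) = 13.3706 m


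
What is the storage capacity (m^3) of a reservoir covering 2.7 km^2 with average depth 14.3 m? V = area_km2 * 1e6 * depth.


V = 2.7 * 1e6 * 14.3 = 3.8610e+07 m^3


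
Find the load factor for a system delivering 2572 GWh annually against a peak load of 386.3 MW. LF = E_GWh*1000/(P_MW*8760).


LF = 2572 * 1000 / (386.3 * 8760) = 0.7600


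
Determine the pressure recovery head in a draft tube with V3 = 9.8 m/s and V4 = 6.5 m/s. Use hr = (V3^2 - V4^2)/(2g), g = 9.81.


hr = (9.8^2 - 6.5^2) / (2*9.81) = 2.7416 m


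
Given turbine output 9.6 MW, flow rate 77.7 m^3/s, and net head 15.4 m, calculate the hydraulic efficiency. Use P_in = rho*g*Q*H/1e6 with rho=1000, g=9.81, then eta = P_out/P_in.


P_in = 1000 * 9.81 * 77.7 * 15.4 / 1e6 = 11.7384 MW
eta = 9.6 / 11.7384 = 0.8178


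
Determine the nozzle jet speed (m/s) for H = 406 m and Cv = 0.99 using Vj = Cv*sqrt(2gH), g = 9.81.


Vj = 0.99 * sqrt(2*9.81*406) = 88.3584 m/s


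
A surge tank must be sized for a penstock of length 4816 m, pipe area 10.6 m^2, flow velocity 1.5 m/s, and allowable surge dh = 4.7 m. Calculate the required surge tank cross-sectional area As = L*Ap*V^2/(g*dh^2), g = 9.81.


As = 4816 * 10.6 * 1.5^2 / (9.81 * 4.7^2) = 530.0418 m^2


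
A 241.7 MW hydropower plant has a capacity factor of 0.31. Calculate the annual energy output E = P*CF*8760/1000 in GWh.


E = 241.7 * 0.31 * 8760 / 1000 = 656.3605 GWh


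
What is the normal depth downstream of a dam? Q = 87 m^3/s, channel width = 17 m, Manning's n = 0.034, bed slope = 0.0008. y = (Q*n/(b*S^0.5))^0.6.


y = (87 * 0.034 / (17 * 0.0008^0.5))^0.6 = 2.9744 m


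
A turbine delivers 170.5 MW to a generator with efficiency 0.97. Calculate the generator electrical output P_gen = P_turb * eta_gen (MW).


P_gen = 170.5 * 0.97 = 165.3850 MW


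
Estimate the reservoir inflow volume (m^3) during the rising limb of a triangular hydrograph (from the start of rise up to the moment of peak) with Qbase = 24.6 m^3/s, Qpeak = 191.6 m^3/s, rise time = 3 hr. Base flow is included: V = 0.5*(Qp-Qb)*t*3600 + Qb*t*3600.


V = 0.5*(191.6 - 24.6)*3*3600 + 24.6*3*3600 = 1.1675e+06 m^3


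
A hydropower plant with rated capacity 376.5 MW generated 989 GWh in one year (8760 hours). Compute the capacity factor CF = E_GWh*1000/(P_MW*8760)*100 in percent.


CF = 989 * 1000 / (376.5 * 8760) * 100 = 29.9866 %


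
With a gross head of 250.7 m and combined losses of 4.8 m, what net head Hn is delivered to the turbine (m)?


Hn = 250.7 - 4.8 = 245.9000 m


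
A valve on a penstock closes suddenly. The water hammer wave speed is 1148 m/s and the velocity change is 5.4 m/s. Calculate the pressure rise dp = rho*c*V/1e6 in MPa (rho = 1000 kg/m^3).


dp = 1000 * 1148 * 5.4 / 1e6 = 6.1992 MPa


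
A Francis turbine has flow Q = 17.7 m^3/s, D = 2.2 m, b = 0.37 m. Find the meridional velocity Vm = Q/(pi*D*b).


Vm = 17.7 / (pi * 2.2 * 0.37) = 6.9215 m/s


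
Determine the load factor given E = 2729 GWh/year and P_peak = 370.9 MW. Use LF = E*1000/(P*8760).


LF = 2729 * 1000 / (370.9 * 8760) = 0.8399


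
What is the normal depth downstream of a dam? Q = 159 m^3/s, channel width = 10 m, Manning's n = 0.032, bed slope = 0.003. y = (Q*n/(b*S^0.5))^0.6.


y = (159 * 0.032 / (10 * 0.003^0.5))^0.6 = 3.8088 m


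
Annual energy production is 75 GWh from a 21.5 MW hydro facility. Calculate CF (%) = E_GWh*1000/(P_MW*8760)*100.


CF = 75 * 1000 / (21.5 * 8760) * 100 = 39.8216 %


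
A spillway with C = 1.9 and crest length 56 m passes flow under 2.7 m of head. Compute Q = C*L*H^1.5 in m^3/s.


Q = 1.9 * 56 * 2.7^1.5 = 472.0492 m^3/s


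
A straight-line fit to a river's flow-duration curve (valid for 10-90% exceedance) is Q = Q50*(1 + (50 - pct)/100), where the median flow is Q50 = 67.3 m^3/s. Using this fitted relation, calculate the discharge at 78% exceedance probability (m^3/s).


Q = 67.3 * (1 + (50 - 78)/100) = 48.4560 m^3/s


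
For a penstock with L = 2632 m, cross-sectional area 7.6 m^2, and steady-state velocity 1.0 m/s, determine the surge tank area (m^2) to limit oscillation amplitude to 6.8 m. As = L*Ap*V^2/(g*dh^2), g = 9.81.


As = 2632 * 7.6 * 1.0^2 / (9.81 * 6.8^2) = 44.0974 m^2


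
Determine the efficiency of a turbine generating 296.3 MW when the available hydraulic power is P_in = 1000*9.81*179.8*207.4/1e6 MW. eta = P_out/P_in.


P_in = 1000 * 9.81 * 179.8 * 207.4 / 1e6 = 365.8200 MW
eta = 296.3 / 365.8200 = 0.8100


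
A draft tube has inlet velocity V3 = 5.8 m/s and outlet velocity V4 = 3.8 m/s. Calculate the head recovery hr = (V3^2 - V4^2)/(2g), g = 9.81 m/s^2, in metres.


hr = (5.8^2 - 3.8^2) / (2*9.81) = 0.9786 m


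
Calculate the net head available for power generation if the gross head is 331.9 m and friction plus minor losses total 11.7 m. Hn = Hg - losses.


Hn = 331.9 - 11.7 = 320.2000 m


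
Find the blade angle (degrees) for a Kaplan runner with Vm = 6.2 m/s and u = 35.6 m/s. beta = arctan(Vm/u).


beta = arctan(6.2 / 35.6) = 9.8794 degrees


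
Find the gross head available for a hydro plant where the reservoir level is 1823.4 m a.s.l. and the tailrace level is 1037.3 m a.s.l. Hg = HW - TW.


Hg = 1823.4 - 1037.3 = 786.1000 m


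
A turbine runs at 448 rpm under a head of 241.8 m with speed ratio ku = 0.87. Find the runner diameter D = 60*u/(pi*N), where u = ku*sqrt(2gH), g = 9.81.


u = 0.87 * sqrt(2*9.81*241.8) = 59.9235 m/s
D = 60 * 59.9235 / (pi * 448) = 2.5546 m


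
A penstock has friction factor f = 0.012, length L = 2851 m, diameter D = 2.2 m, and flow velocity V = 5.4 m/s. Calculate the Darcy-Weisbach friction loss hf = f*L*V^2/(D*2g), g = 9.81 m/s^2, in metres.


hf = 0.012 * 2851 * 5.4^2 / (2.2 * 2 * 9.81) = 23.1124 m


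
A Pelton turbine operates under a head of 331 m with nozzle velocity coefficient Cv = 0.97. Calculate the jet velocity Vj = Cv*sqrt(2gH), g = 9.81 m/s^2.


Vj = 0.97 * sqrt(2*9.81*331) = 78.1691 m/s


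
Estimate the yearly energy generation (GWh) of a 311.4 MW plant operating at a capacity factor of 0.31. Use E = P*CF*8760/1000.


E = 311.4 * 0.31 * 8760 / 1000 = 845.6378 GWh


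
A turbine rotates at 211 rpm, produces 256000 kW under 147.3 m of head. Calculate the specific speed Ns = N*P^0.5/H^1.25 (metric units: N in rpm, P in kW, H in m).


Ns = 211 * 256000^0.5 / 147.3^1.25 = 208.0410


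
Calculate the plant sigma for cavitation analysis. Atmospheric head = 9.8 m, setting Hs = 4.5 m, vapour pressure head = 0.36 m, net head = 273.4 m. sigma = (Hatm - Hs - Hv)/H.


sigma = (9.8 - 4.5 - 0.36) / 273.4 = 0.0181


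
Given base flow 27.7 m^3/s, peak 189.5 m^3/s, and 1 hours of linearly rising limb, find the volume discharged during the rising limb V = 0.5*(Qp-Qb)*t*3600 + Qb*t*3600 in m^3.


V = 0.5*(189.5 - 27.7)*1*3600 + 27.7*1*3600 = 390960.0000 m^3


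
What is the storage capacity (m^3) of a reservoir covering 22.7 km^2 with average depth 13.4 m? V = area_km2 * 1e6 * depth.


V = 22.7 * 1e6 * 13.4 = 3.0418e+08 m^3


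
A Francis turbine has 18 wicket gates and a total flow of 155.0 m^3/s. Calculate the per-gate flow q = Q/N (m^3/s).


q = 155.0 / 18 = 8.6111 m^3/s


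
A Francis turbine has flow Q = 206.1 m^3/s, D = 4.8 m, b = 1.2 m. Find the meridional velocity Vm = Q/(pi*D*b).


Vm = 206.1 / (pi * 4.8 * 1.2) = 11.3895 m/s


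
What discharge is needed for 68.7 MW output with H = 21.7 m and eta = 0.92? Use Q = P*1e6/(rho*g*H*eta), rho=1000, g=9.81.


Q = 68.7 * 1e6 / (1000 * 9.81 * 21.7 * 0.92) = 350.7843 m^3/s


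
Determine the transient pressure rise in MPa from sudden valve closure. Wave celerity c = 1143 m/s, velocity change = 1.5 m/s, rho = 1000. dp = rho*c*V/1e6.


dp = 1000 * 1143 * 1.5 / 1e6 = 1.7145 MPa


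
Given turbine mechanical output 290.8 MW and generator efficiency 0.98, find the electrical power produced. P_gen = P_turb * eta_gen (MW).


P_gen = 290.8 * 0.98 = 284.9840 MW


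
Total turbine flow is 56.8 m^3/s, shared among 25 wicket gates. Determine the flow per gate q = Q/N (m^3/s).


q = 56.8 / 25 = 2.2720 m^3/s


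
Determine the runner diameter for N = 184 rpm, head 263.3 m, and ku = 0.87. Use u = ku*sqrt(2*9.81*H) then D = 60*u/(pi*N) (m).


u = 0.87 * sqrt(2*9.81*263.3) = 62.5308 m/s
D = 60 * 62.5308 / (pi * 184) = 6.4905 m


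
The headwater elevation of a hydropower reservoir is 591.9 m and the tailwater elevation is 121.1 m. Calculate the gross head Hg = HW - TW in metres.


Hg = 591.9 - 121.1 = 470.8000 m


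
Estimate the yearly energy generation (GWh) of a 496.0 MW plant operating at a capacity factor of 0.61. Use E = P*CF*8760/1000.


E = 496.0 * 0.61 * 8760 / 1000 = 2650.4256 GWh


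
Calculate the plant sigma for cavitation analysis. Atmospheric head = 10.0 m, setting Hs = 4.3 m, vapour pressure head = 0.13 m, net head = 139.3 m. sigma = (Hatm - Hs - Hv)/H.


sigma = (10.0 - 4.3 - 0.13) / 139.3 = 0.0400


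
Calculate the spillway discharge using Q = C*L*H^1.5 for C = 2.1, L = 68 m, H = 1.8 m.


Q = 2.1 * 68 * 1.8^1.5 = 344.8553 m^3/s


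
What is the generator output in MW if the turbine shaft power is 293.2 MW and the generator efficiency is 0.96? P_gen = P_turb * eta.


P_gen = 293.2 * 0.96 = 281.4720 MW


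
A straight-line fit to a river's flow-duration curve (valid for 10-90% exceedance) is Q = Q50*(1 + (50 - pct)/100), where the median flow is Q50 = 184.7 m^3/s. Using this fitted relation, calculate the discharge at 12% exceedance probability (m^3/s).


Q = 184.7 * (1 + (50 - 12)/100) = 254.8860 m^3/s


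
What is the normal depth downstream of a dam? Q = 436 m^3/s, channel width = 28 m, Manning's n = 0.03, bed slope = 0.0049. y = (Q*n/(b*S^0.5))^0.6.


y = (436 * 0.03 / (28 * 0.0049^0.5))^0.6 = 3.1233 m


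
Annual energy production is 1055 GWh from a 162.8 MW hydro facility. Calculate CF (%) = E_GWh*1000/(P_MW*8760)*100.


CF = 1055 * 1000 / (162.8 * 8760) * 100 = 73.9765 %


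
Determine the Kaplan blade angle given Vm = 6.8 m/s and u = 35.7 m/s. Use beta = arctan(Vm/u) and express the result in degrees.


beta = arctan(6.8 / 35.7) = 10.7843 degrees


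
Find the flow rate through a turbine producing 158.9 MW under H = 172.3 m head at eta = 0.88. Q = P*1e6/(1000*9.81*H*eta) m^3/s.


Q = 158.9 * 1e6 / (1000 * 9.81 * 172.3 * 0.88) = 106.8285 m^3/s


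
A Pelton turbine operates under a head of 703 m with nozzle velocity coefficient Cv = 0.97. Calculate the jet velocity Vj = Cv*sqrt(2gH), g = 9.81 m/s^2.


Vj = 0.97 * sqrt(2*9.81*703) = 113.9197 m/s


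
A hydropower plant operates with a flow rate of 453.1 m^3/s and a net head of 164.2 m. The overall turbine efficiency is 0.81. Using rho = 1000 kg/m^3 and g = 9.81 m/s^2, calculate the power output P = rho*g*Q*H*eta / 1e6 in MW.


P = 1000 * 9.81 * 453.1 * 164.2 * 0.81 / 1e6 = 591.1821 MW


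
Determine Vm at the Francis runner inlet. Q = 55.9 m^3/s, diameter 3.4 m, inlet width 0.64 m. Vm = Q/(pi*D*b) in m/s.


Vm = 55.9 / (pi * 3.4 * 0.64) = 8.1772 m/s


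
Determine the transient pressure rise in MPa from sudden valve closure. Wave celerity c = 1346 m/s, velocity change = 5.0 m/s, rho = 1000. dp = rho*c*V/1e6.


dp = 1000 * 1346 * 5.0 / 1e6 = 6.7300 MPa


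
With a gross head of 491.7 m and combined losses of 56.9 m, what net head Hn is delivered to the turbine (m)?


Hn = 491.7 - 56.9 = 434.8000 m


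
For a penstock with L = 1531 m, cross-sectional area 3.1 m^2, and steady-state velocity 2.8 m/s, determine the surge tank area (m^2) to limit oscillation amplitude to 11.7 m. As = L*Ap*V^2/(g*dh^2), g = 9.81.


As = 1531 * 3.1 * 2.8^2 / (9.81 * 11.7^2) = 27.7084 m^2


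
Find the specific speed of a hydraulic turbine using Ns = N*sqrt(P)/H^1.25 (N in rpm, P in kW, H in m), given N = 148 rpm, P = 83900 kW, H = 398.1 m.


Ns = 148 * 83900^0.5 / 398.1^1.25 = 24.1075


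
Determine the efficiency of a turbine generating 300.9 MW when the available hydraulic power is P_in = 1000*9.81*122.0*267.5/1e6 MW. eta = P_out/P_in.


P_in = 1000 * 9.81 * 122.0 * 267.5 / 1e6 = 320.1494 MW
eta = 300.9 / 320.1494 = 0.9399


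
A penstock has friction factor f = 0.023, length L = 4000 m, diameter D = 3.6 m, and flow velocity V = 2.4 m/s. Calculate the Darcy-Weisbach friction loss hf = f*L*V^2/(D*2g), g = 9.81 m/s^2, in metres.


hf = 0.023 * 4000 * 2.4^2 / (3.6 * 2 * 9.81) = 7.5025 m


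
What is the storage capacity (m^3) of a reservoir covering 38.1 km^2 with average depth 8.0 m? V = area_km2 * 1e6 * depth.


V = 38.1 * 1e6 * 8.0 = 3.0480e+08 m^3


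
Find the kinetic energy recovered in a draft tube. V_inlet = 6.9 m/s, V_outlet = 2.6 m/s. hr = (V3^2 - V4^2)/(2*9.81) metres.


hr = (6.9^2 - 2.6^2) / (2*9.81) = 2.0821 m


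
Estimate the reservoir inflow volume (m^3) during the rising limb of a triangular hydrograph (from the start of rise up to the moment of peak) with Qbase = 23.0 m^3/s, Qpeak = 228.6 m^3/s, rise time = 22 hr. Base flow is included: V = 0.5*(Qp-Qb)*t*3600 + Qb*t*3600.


V = 0.5*(228.6 - 23.0)*22*3600 + 23.0*22*3600 = 9.9634e+06 m^3


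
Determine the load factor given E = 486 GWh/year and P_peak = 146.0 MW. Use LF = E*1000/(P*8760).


LF = 486 * 1000 / (146.0 * 8760) = 0.3800


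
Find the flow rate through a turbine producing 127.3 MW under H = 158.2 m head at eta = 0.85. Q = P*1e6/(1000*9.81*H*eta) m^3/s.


Q = 127.3 * 1e6 / (1000 * 9.81 * 158.2 * 0.85) = 96.5015 m^3/s


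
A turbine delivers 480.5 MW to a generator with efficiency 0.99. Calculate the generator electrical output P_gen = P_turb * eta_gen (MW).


P_gen = 480.5 * 0.99 = 475.6950 MW


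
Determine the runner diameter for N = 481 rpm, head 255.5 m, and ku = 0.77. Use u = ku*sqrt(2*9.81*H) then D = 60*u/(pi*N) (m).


u = 0.77 * sqrt(2*9.81*255.5) = 54.5175 m/s
D = 60 * 54.5175 / (pi * 481) = 2.1647 m


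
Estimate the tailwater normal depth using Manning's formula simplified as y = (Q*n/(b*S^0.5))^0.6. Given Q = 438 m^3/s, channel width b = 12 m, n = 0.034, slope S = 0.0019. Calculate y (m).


y = (438 * 0.034 / (12 * 0.0019^0.5))^0.6 = 7.4583 m
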